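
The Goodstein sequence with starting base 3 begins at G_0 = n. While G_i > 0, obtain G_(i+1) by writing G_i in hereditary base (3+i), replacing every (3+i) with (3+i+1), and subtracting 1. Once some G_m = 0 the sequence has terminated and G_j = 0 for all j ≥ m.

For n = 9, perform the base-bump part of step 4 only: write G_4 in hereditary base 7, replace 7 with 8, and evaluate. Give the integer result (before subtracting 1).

[0] 9 ≡ 3^2 (base 3). Lift 4: 16. −1: 15.
[1] 15 ≡ 3·4 + 3 (base 4). Lift 5: 18. −1: 17.
[2] 17 ≡ 3·5 + 2 (base 5). Lift 6: 20. −1: 19.
[3] 19 ≡ 3·6 + 1 (base 6). Lift 7: 22. −1: 21.

24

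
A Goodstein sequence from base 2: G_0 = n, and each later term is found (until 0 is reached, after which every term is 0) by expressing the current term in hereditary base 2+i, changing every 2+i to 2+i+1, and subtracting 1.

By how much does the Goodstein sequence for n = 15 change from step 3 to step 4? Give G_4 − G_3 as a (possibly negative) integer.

307841

[0] 15 ≡ 2^(2 + 1) + 2^2 + 2 + 1 (base 2). Lift 3: 112. −1: 111.
[1] 111 ≡ 3^(3 + 1) + 3^3 + 3 (base 3). Lift 4: 1284. −1: 1283.
[2] 1283 ≡ 4^(4 + 1) + 4^4 + 3 (base 4). Lift 5: 18753. −1: 18752.
[3] 18752 ≡ 5^(5 + 1) + 5^5 + 2 (base 5). Lift 6: 326594. −1: 326593.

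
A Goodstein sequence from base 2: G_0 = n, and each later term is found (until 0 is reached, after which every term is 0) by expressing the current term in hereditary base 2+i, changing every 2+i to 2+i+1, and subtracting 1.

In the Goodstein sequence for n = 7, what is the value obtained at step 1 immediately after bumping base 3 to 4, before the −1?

[0] 7 ≡ 2^2 + 2 + 1 (base 2). Lift 3: 31. −1: 30.
[1] 30 ≡ 3^3 + 3 (base 3). Lift 4: 260. −1: 259.

260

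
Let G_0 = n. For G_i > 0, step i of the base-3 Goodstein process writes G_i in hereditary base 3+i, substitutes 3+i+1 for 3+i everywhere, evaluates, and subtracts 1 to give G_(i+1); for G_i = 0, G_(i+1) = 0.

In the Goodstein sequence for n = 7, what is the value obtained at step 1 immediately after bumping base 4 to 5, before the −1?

G_0 = 7. HB_3(7) = 2·3 + 1. Bump = 9. G_1 = 8.
G_1 = 8. HB_4(8) = 2·4. Bump = 10. G_2 = 9.

10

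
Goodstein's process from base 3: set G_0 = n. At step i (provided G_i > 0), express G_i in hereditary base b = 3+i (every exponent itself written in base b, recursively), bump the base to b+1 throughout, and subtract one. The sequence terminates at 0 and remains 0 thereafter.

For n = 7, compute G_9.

step 0: 7 = 2·3 + 1; sub 4 for 3: 2·4 + 1; = 9; G_1 = 9−1 = 8
step 1: 8 = 2·4; sub 5 for 4: 2·5; = 10; G_2 = 10−1 = 9
step 2: 9 = 5 + 4; sub 6 for 5: 6 + 4; = 10; G_3 = 10−1 = 9
step 3: 9 = 6 + 3; sub 7 for 6: 7 + 3; = 10; G_4 = 10−1 = 9
step 4: 9 = 7 + 2; sub 8 for 7: 8 + 2; = 10; G_5 = 10−1 = 9
step 5: 9 = 8 + 1; sub 9 for 8: 9 + 1; = 10; G_6 = 10−1 = 9
step 6: 9 = 9; sub 10 for 9: 10; = 10; G_7 = 10−1 = 9
step 7: 9 = 9; sub 11 for 10: 9; = 9; G_8 = 9−1 = 8
step 8: 8 = 8; sub 12 for 11: 8; = 8; G_9 = 8−1 = 7

7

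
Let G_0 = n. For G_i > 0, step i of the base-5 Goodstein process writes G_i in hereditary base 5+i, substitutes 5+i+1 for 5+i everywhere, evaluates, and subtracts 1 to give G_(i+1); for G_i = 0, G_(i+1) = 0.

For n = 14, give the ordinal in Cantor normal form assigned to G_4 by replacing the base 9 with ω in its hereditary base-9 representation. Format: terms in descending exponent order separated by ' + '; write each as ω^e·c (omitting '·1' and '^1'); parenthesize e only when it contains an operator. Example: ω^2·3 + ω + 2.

ω·2

base 5: 14 = 2·5 + 4; at 6: 2·6 + 4 = 16; next = 15
base 6: 15 = 2·6 + 3; at 7: 2·7 + 3 = 17; next = 16
base 7: 16 = 2·7 + 2; at 8: 2·8 + 2 = 18; next = 17
base 8: 17 = 2·8 + 1; at 9: 2·9 + 1 = 19; next = 18
base 9: 18 = 2·9; at 10: 2·10 = 20; next = 19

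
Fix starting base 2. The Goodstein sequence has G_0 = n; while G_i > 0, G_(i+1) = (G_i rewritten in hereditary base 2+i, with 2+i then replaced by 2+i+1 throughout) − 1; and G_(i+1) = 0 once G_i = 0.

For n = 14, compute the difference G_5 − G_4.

(0) 14|_2 = 2^(2 + 1) + 2^2 + 2 ↦ 3^(3 + 1) + 3^3 + 3|_3 = 111 ⇒ 110
(1) 110|_3 = 3^(3 + 1) + 3^3 + 2 ↦ 4^(4 + 1) + 4^4 + 2|_4 = 1282 ⇒ 1281
(2) 1281|_4 = 4^(4 + 1) + 4^4 + 1 ↦ 5^(5 + 1) + 5^5 + 1|_5 = 18751 ⇒ 18750
(3) 18750|_5 = 5^(5 + 1) + 5^5 ↦ 6^(6 + 1) + 6^6|_6 = 326592 ⇒ 326591
(4) 326591|_6 = 6^(6 + 1) + 5·6^5 + 5·6^4 + 5·6^3 + 5·6^2 + 5·6 + 5 ↦ 7^(7 + 1) + 5·7^5 + 5·7^4 + 5·7^3 + 5·7^2 + 5·7 + 5|_7 = 5862841 ⇒ 5862840

5536249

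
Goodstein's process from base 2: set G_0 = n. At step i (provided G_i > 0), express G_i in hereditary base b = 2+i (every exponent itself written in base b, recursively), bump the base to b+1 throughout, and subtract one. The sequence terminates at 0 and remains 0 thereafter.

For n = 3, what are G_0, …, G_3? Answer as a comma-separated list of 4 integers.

G_0 = 3. HB_2(3) = 2 + 1. Bump = 4. G_1 = 3.
G_1 = 3. HB_3(3) = 3. Bump = 4. G_2 = 3.
G_2 = 3. HB_4(3) = 3. Bump = 3. G_3 = 2.

3, 3, 3, 2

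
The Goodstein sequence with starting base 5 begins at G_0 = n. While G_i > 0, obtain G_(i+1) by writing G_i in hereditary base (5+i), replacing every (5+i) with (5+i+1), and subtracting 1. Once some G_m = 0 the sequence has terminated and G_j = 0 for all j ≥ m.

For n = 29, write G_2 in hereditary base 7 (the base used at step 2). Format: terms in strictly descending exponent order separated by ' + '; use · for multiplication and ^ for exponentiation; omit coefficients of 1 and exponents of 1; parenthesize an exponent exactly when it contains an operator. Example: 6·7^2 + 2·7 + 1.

7^2 + 2

29 —HB5→ 5^2 + 4 —bump→ 6^2 + 4 = 40 —(−1)→ 39
39 —HB6→ 6^2 + 3 —bump→ 7^2 + 3 = 52 —(−1)→ 51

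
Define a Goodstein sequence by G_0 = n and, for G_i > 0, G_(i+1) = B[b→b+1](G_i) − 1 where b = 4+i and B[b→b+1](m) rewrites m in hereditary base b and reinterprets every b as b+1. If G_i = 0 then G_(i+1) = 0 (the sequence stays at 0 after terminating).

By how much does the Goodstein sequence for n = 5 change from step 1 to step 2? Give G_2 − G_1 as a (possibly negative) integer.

[0] 5 ≡ 4 + 1 (base 4). Lift 5: 6. −1: 5.
[1] 5 ≡ 5 (base 5). Lift 6: 6. −1: 5.

0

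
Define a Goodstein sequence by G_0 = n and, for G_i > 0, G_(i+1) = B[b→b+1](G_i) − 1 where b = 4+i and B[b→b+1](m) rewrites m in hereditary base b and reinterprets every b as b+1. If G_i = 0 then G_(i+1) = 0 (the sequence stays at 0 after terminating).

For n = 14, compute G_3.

[0] 14 ≡ 3·4 + 2 (base 4). Lift 5: 17. −1: 16.
[1] 16 ≡ 3·5 + 1 (base 5). Lift 6: 19. −1: 18.
[2] 18 ≡ 3·6 (base 6). Lift 7: 21. −1: 20.
[3] 20 ≡ 2·7 + 6 (base 7). Lift 8: 22. −1: 21.

20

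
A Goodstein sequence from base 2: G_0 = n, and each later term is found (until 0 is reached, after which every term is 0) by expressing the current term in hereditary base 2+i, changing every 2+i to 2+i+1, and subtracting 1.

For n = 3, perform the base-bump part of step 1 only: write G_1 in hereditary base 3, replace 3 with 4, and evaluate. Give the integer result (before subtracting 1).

4

G_0 = 3. HB_2(3) = 2 + 1. Bump = 4. G_1 = 3.
G_1 = 3. HB_3(3) = 3. Bump = 4. G_2 = 3.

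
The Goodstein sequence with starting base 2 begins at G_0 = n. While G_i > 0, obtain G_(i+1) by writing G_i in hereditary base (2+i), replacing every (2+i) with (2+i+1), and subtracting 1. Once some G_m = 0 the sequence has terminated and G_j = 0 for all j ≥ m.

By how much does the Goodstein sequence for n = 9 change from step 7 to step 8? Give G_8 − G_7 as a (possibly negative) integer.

28837739404

base 2: 9 = 2^(2 + 1) + 1; at 3: 3^(3 + 1) + 1 = 82; next = 81
base 3: 81 = 3^(3 + 1); at 4: 4^(4 + 1) = 1024; next = 1023
base 4: 1023 = 3·4^4 + 3·4^3 + 3·4^2 + 3·4 + 3; at 5: 3·5^5 + 3·5^3 + 3·5^2 + 3·5 + 3 = 9843; next = 9842
base 5: 9842 = 3·5^5 + 3·5^3 + 3·5^2 + 3·5 + 2; at 6: 3·6^6 + 3·6^3 + 3·6^2 + 3·6 + 2 = 140744; next = 140743
base 6: 140743 = 3·6^6 + 3·6^3 + 3·6^2 + 3·6 + 1; at 7: 3·7^7 + 3·7^3 + 3·7^2 + 3·7 + 1 = 2471827; next = 2471826
base 7: 2471826 = 3·7^7 + 3·7^3 + 3·7^2 + 3·7; at 8: 3·8^8 + 3·8^3 + 3·8^2 + 3·8 = 50333400; next = 50333399
base 8: 50333399 = 3·8^8 + 3·8^3 + 3·8^2 + 2·8 + 7; at 9: 3·9^9 + 3·9^3 + 3·9^2 + 2·9 + 7 = 1162263922; next = 1162263921
base 9: 1162263921 = 3·9^9 + 3·9^3 + 3·9^2 + 2·9 + 6; at 10: 3·10^10 + 3·10^3 + 3·10^2 + 2·10 + 6 = 30000003326; next = 30000003325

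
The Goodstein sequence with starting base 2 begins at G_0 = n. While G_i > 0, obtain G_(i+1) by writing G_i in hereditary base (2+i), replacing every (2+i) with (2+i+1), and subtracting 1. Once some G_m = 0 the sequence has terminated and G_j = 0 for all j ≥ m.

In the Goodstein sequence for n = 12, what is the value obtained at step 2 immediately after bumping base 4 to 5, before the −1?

base 2: 12 = 2^(2 + 1) + 2^2; at 3: 3^(3 + 1) + 3^3 = 108; next = 107
base 3: 107 = 3^(3 + 1) + 2·3^2 + 2·3 + 2; at 4: 4^(4 + 1) + 2·4^2 + 2·4 + 2 = 1066; next = 1065
base 4: 1065 = 4^(4 + 1) + 2·4^2 + 2·4 + 1; at 5: 5^(5 + 1) + 2·5^2 + 2·5 + 1 = 15686; next = 15685

15686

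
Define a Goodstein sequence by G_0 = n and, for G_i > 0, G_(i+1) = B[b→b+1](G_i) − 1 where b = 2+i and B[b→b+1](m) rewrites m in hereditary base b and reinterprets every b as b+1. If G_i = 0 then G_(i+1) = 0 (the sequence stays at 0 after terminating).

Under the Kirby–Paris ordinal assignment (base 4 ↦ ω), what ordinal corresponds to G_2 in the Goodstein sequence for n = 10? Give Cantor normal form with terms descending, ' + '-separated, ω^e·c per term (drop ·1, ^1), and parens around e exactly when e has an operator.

i=0: 10 = 2^(2 + 1) + 2 (b=2); 2→3: 3^(3 + 1) + 3 = 84; 84−1 = 83
i=1: 83 = 3^(3 + 1) + 2 (b=3); 3→4: 4^(4 + 1) + 2 = 1026; 1026−1 = 1025
i=2: 1025 = 4^(4 + 1) + 1 (b=4); 4→5: 5^(5 + 1) + 1 = 15626; 15626−1 = 15625

ω^(ω + 1) + 1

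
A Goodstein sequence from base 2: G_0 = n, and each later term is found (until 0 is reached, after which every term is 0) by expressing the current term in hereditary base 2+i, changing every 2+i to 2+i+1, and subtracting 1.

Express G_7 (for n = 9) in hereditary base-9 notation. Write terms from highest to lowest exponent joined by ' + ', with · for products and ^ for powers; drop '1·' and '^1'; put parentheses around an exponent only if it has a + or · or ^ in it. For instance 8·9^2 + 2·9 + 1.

3·9^9 + 3·9^3 + 3·9^2 + 2·9 + 6

[0] 9 ≡ 2^(2 + 1) + 1 (base 2). Lift 3: 82. −1: 81.
[1] 81 ≡ 3^(3 + 1) (base 3). Lift 4: 1024. −1: 1023.
[2] 1023 ≡ 3·4^4 + 3·4^3 + 3·4^2 + 3·4 + 3 (base 4). Lift 5: 9843. −1: 9842.
[3] 9842 ≡ 3·5^5 + 3·5^3 + 3·5^2 + 3·5 + 2 (base 5). Lift 6: 140744. −1: 140743.
[4] 140743 ≡ 3·6^6 + 3·6^3 + 3·6^2 + 3·6 + 1 (base 6). Lift 7: 2471827. −1: 2471826.
[5] 2471826 ≡ 3·7^7 + 3·7^3 + 3·7^2 + 3·7 (base 7). Lift 8: 50333400. −1: 50333399.
[6] 50333399 ≡ 3·8^8 + 3·8^3 + 3·8^2 + 2·8 + 7 (base 8). Lift 9: 1162263922. −1: 1162263921.
[7] 1162263921 ≡ 3·9^9 + 3·9^3 + 3·9^2 + 2·9 + 6 (base 9). Lift 10: 30000003326. −1: 30000003325.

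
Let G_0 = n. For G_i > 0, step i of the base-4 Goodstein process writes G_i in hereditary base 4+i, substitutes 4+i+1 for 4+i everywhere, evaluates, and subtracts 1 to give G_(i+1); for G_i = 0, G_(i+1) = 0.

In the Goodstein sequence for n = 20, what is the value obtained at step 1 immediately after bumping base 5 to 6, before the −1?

step 0: 20 = 4^2 + 4; sub 5 for 4: 5^2 + 5; = 30; G_1 = 30−1 = 29
step 1: 29 = 5^2 + 4; sub 6 for 5: 6^2 + 4; = 40; G_2 = 40−1 = 39

40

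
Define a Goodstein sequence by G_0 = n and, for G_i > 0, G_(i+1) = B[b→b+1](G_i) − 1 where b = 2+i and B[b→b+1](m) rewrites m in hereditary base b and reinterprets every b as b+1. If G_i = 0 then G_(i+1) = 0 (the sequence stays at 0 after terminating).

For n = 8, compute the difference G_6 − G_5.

base 2: 8 = 2^(2 + 1); at 3: 3^(3 + 1) = 81; next = 80
base 3: 80 = 2·3^3 + 2·3^2 + 2·3 + 2; at 4: 2·4^4 + 2·4^2 + 2·4 + 2 = 554; next = 553
base 4: 553 = 2·4^4 + 2·4^2 + 2·4 + 1; at 5: 2·5^5 + 2·5^2 + 2·5 + 1 = 6311; next = 6310
base 5: 6310 = 2·5^5 + 2·5^2 + 2·5; at 6: 2·6^6 + 2·6^2 + 2·6 = 93396; next = 93395
base 6: 93395 = 2·6^6 + 2·6^2 + 6 + 5; at 7: 2·7^7 + 2·7^2 + 7 + 5 = 1647196; next = 1647195
base 7: 1647195 = 2·7^7 + 2·7^2 + 7 + 4; at 8: 2·8^8 + 2·8^2 + 8 + 4 = 33554572; next = 33554571

31907376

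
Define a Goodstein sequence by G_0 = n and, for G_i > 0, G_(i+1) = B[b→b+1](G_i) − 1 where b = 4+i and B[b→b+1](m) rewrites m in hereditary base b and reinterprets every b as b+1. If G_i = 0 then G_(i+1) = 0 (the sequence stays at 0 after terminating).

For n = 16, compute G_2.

27

base 4: 16 = 4^2; at 5: 5^2 = 25; next = 24
base 5: 24 = 4·5 + 4; at 6: 4·6 + 4 = 28; next = 27
base 6: 27 = 4·6 + 3; at 7: 4·7 + 3 = 31; next = 30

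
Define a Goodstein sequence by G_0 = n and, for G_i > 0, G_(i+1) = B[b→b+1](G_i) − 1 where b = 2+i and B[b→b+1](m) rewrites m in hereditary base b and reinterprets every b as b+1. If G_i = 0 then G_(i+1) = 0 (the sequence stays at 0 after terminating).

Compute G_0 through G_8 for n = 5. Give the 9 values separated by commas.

5, 27, 255, 467, 775, 1197, 1751, 2454, 3325

5 —HB2→ 2^2 + 1 —bump→ 3^3 + 1 = 28 —(−1)→ 27
27 —HB3→ 3^3 —bump→ 4^4 = 256 —(−1)→ 255
255 —HB4→ 3·4^3 + 3·4^2 + 3·4 + 3 —bump→ 3·5^3 + 3·5^2 + 3·5 + 3 = 468 —(−1)→ 467
467 —HB5→ 3·5^3 + 3·5^2 + 3·5 + 2 —bump→ 3·6^3 + 3·6^2 + 3·6 + 2 = 776 —(−1)→ 775
775 —HB6→ 3·6^3 + 3·6^2 + 3·6 + 1 —bump→ 3·7^3 + 3·7^2 + 3·7 + 1 = 1198 —(−1)→ 1197
1197 —HB7→ 3·7^3 + 3·7^2 + 3·7 —bump→ 3·8^3 + 3·8^2 + 3·8 = 1752 —(−1)→ 1751
1751 —HB8→ 3·8^3 + 3·8^2 + 2·8 + 7 —bump→ 3·9^3 + 3·9^2 + 2·9 + 7 = 2455 —(−1)→ 2454
2454 —HB9→ 3·9^3 + 3·9^2 + 2·9 + 6 —bump→ 3·10^3 + 3·10^2 + 2·10 + 6 = 3326 —(−1)→ 3325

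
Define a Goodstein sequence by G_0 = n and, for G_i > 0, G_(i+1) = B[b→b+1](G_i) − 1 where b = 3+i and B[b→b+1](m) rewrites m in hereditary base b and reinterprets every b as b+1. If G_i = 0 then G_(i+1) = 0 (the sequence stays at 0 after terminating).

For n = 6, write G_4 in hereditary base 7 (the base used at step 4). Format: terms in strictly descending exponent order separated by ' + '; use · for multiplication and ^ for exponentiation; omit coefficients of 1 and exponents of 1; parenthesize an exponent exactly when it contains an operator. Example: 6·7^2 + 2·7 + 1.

7

[0] 6 ≡ 2·3 (base 3). Lift 4: 8. −1: 7.
[1] 7 ≡ 4 + 3 (base 4). Lift 5: 8. −1: 7.
[2] 7 ≡ 5 + 2 (base 5). Lift 6: 8. −1: 7.
[3] 7 ≡ 6 + 1 (base 6). Lift 7: 8. −1: 7.
[4] 7 ≡ 7 (base 7). Lift 8: 8. −1: 7.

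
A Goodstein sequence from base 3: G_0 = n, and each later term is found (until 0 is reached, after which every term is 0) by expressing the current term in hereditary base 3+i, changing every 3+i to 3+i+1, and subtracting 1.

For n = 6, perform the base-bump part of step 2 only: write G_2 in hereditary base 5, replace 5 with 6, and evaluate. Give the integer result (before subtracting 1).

8

6 —HB3→ 2·3 —bump→ 2·4 = 8 —(−1)→ 7
7 —HB4→ 4 + 3 —bump→ 5 + 3 = 8 —(−1)→ 7
7 —HB5→ 5 + 2 —bump→ 6 + 2 = 8 —(−1)→ 7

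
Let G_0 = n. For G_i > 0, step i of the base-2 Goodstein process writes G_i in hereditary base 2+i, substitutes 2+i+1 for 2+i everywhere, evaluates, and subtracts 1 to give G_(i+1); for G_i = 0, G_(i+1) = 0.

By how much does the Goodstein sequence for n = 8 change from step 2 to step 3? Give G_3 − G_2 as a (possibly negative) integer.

5757

G_0=8  [base 2] 2^(2 + 1)  →[2↦3]→  3^(3 + 1) = 81  −1 ⇒ G_1=80
G_1=80  [base 3] 2·3^3 + 2·3^2 + 2·3 + 2  →[3↦4]→  2·4^4 + 2·4^2 + 2·4 + 2 = 554  −1 ⇒ G_2=553
G_2=553  [base 4] 2·4^4 + 2·4^2 + 2·4 + 1  →[4↦5]→  2·5^5 + 2·5^2 + 2·5 + 1 = 6311  −1 ⇒ G_3=6310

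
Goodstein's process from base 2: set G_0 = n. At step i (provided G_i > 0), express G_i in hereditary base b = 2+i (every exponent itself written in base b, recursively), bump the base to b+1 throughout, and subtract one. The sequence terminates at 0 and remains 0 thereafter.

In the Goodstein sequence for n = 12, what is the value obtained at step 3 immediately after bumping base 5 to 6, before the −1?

280020

G_0=12  [base 2] 2^(2 + 1) + 2^2  →[2↦3]→  3^(3 + 1) + 3^3 = 108  −1 ⇒ G_1=107
G_1=107  [base 3] 3^(3 + 1) + 2·3^2 + 2·3 + 2  →[3↦4]→  4^(4 + 1) + 2·4^2 + 2·4 + 2 = 1066  −1 ⇒ G_2=1065
G_2=1065  [base 4] 4^(4 + 1) + 2·4^2 + 2·4 + 1  →[4↦5]→  5^(5 + 1) + 2·5^2 + 2·5 + 1 = 15686  −1 ⇒ G_3=15685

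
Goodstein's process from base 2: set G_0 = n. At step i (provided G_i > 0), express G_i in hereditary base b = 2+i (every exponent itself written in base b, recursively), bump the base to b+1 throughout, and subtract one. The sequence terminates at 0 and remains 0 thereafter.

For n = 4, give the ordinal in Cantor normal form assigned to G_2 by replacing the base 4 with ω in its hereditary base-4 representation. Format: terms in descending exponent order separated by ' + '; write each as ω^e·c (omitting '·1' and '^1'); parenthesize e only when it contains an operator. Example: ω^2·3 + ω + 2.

ω^2·2 + ω·2 + 1

G_0 = 4. HB_2(4) = 2^2. Bump = 27. G_1 = 26.
G_1 = 26. HB_3(26) = 2·3^2 + 2·3 + 2. Bump = 42. G_2 = 41.
G_2 = 41. HB_4(41) = 2·4^2 + 2·4 + 1. Bump = 61. G_3 = 60.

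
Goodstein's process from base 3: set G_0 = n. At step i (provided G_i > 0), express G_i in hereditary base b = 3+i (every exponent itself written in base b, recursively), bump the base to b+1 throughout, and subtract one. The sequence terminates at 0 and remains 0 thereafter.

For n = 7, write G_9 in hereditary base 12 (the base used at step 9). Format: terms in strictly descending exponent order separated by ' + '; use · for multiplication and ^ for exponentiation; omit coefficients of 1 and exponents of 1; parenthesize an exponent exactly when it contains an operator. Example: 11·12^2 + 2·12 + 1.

G_0 = 7. HB_3(7) = 2·3 + 1. Bump = 9. G_1 = 8.
G_1 = 8. HB_4(8) = 2·4. Bump = 10. G_2 = 9.
G_2 = 9. HB_5(9) = 5 + 4. Bump = 10. G_3 = 9.
G_3 = 9. HB_6(9) = 6 + 3. Bump = 10. G_4 = 9.
G_4 = 9. HB_7(9) = 7 + 2. Bump = 10. G_5 = 9.
G_5 = 9. HB_8(9) = 8 + 1. Bump = 10. G_6 = 9.
G_6 = 9. HB_9(9) = 9. Bump = 10. G_7 = 9.
G_7 = 9. HB_10(9) = 9. Bump = 9. G_8 = 8.
G_8 = 8. HB_11(8) = 8. Bump = 8. G_9 = 7.

7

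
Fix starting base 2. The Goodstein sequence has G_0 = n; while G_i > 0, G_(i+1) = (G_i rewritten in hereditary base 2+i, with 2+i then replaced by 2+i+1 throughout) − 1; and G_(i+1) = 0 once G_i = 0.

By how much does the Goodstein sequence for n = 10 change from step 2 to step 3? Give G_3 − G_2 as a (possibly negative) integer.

G_0=10  [base 2] 2^(2 + 1) + 2  →[2↦3]→  3^(3 + 1) + 3 = 84  −1 ⇒ G_1=83
G_1=83  [base 3] 3^(3 + 1) + 2  →[3↦4]→  4^(4 + 1) + 2 = 1026  −1 ⇒ G_2=1025
G_2=1025  [base 4] 4^(4 + 1) + 1  →[4↦5]→  5^(5 + 1) + 1 = 15626  −1 ⇒ G_3=15625

14600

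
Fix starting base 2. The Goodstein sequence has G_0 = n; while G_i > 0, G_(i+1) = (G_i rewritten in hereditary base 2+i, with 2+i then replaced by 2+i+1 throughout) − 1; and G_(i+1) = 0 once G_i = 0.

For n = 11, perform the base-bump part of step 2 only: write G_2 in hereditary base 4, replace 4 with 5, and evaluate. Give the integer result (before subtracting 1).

15628

11 —HB2→ 2^(2 + 1) + 2 + 1 —bump→ 3^(3 + 1) + 3 + 1 = 85 —(−1)→ 84
84 —HB3→ 3^(3 + 1) + 3 —bump→ 4^(4 + 1) + 4 = 1028 —(−1)→ 1027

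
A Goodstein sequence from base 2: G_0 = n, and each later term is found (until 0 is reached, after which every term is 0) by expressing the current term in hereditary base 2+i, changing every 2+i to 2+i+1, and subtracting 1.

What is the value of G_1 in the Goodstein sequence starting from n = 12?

G_0 = 12. HB_2(12) = 2^(2 + 1) + 2^2. Bump = 108. G_1 = 107.
G_1 = 107. HB_3(107) = 3^(3 + 1) + 2·3^2 + 2·3 + 2. Bump = 1066. G_2 = 1065.

107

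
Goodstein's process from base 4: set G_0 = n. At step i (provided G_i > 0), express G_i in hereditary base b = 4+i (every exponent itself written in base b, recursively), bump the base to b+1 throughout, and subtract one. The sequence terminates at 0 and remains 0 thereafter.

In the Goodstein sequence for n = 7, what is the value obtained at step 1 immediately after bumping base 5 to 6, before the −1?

base 4: 7 = 4 + 3; at 5: 5 + 3 = 8; next = 7
base 5: 7 = 5 + 2; at 6: 6 + 2 = 8; next = 7

8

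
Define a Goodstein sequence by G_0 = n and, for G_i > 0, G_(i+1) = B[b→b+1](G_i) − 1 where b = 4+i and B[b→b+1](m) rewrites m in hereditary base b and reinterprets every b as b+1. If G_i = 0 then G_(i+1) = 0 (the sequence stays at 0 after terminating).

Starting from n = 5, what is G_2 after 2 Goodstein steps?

G_0 = 5. HB_4(5) = 4 + 1. Bump = 6. G_1 = 5.
G_1 = 5. HB_5(5) = 5. Bump = 6. G_2 = 5.
G_2 = 5. HB_6(5) = 5. Bump = 5. G_3 = 4.

5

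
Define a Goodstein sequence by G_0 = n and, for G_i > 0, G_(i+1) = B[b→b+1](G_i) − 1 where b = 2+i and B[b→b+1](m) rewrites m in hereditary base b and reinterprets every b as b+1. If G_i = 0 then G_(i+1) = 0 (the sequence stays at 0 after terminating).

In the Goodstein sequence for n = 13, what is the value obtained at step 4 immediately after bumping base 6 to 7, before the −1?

G_0=13  [base 2] 2^(2 + 1) + 2^2 + 1  →[2↦3]→  3^(3 + 1) + 3^3 + 1 = 109  −1 ⇒ G_1=108
G_1=108  [base 3] 3^(3 + 1) + 3^3  →[3↦4]→  4^(4 + 1) + 4^4 = 1280  −1 ⇒ G_2=1279
G_2=1279  [base 4] 4^(4 + 1) + 3·4^3 + 3·4^2 + 3·4 + 3  →[4↦5]→  5^(5 + 1) + 3·5^3 + 3·5^2 + 3·5 + 3 = 16093  −1 ⇒ G_3=16092
G_3=16092  [base 5] 5^(5 + 1) + 3·5^3 + 3·5^2 + 3·5 + 2  →[5↦6]→  6^(6 + 1) + 3·6^3 + 3·6^2 + 3·6 + 2 = 280712  −1 ⇒ G_4=280711
G_4=280711  [base 6] 6^(6 + 1) + 3·6^3 + 3·6^2 + 3·6 + 1  →[6↦7]→  7^(7 + 1) + 3·7^3 + 3·7^2 + 3·7 + 1 = 5765999  −1 ⇒ G_5=5765998

5765999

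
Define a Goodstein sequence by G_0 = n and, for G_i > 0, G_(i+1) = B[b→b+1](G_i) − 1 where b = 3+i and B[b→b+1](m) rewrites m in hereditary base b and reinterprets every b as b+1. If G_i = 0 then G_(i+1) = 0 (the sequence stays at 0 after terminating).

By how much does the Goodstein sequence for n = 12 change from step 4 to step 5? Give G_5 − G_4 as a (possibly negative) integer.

(0) 12|_3 = 3^2 + 3 ↦ 4^2 + 4|_4 = 20 ⇒ 19
(1) 19|_4 = 4^2 + 3 ↦ 5^2 + 3|_5 = 28 ⇒ 27
(2) 27|_5 = 5^2 + 2 ↦ 6^2 + 2|_6 = 38 ⇒ 37
(3) 37|_6 = 6^2 + 1 ↦ 7^2 + 1|_7 = 50 ⇒ 49
(4) 49|_7 = 7^2 ↦ 8^2|_8 = 64 ⇒ 63

14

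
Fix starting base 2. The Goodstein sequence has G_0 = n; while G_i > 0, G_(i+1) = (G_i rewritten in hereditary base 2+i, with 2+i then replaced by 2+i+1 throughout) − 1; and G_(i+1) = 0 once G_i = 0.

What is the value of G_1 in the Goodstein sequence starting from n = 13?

base 2: 13 = 2^(2 + 1) + 2^2 + 1; at 3: 3^(3 + 1) + 3^3 + 1 = 109; next = 108
base 3: 108 = 3^(3 + 1) + 3^3; at 4: 4^(4 + 1) + 4^4 = 1280; next = 1279

108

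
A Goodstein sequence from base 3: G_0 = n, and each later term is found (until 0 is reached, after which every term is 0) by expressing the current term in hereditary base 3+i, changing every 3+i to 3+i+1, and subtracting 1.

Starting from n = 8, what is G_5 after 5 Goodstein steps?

11

step 0: 8 = 2·3 + 2; sub 4 for 3: 2·4 + 2; = 10; G_1 = 10−1 = 9
step 1: 9 = 2·4 + 1; sub 5 for 4: 2·5 + 1; = 11; G_2 = 11−1 = 10
step 2: 10 = 2·5; sub 6 for 5: 2·6; = 12; G_3 = 12−1 = 11
step 3: 11 = 6 + 5; sub 7 for 6: 7 + 5; = 12; G_4 = 12−1 = 11
step 4: 11 = 7 + 4; sub 8 for 7: 8 + 4; = 12; G_5 = 12−1 = 11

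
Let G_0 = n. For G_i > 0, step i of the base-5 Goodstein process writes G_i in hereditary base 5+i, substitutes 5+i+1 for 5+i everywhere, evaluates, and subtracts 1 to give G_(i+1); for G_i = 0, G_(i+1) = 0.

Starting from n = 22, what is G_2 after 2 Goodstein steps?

step 0: 22 = 4·5 + 2; sub 6 for 5: 4·6 + 2; = 26; G_1 = 26−1 = 25
step 1: 25 = 4·6 + 1; sub 7 for 6: 4·7 + 1; = 29; G_2 = 29−1 = 28
step 2: 28 = 4·7; sub 8 for 7: 4·8; = 32; G_3 = 32−1 = 31

28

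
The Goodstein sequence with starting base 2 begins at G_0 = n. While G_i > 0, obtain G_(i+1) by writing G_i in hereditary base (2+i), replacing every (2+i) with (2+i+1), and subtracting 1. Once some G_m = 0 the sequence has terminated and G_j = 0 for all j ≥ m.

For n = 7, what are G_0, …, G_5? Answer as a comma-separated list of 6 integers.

7, 30, 259, 3127, 46657, 823543

G_0=7  [base 2] 2^2 + 2 + 1  →[2↦3]→  3^3 + 3 + 1 = 31  −1 ⇒ G_1=30
G_1=30  [base 3] 3^3 + 3  →[3↦4]→  4^4 + 4 = 260  −1 ⇒ G_2=259
G_2=259  [base 4] 4^4 + 3  →[4↦5]→  5^5 + 3 = 3128  −1 ⇒ G_3=3127
G_3=3127  [base 5] 5^5 + 2  →[5↦6]→  6^6 + 2 = 46658  −1 ⇒ G_4=46657
G_4=46657  [base 6] 6^6 + 1  →[6↦7]→  7^7 + 1 = 823544  −1 ⇒ G_5=823543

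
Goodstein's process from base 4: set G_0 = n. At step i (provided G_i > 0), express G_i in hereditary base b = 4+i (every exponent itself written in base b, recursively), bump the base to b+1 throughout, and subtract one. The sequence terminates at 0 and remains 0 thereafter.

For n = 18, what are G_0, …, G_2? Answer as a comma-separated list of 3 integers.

18, 26, 36

G_0=18  [base 4] 4^2 + 2  →[4↦5]→  5^2 + 2 = 27  −1 ⇒ G_1=26
G_1=26  [base 5] 5^2 + 1  →[5↦6]→  6^2 + 1 = 37  −1 ⇒ G_2=36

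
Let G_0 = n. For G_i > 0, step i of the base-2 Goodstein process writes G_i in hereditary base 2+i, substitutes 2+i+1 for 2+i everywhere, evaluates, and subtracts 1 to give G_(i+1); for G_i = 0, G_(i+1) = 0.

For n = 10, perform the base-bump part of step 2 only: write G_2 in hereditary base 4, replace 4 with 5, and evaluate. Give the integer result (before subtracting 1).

[0] 10 ≡ 2^(2 + 1) + 2 (base 2). Lift 3: 84. −1: 83.
[1] 83 ≡ 3^(3 + 1) + 2 (base 3). Lift 4: 1026. −1: 1025.
[2] 1025 ≡ 4^(4 + 1) + 1 (base 4). Lift 5: 15626. −1: 15625.

15626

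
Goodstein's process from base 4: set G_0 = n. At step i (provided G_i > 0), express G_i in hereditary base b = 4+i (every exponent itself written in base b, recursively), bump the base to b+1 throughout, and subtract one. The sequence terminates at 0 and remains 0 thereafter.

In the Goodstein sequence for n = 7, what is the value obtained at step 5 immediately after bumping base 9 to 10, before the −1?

base 4: 7 = 4 + 3; at 5: 5 + 3 = 8; next = 7
base 5: 7 = 5 + 2; at 6: 6 + 2 = 8; next = 7
base 6: 7 = 6 + 1; at 7: 7 + 1 = 8; next = 7
base 7: 7 = 7; at 8: 8 = 8; next = 7
base 8: 7 = 7; at 9: 7 = 7; next = 6
base 9: 6 = 6; at 10: 6 = 6; next = 5

6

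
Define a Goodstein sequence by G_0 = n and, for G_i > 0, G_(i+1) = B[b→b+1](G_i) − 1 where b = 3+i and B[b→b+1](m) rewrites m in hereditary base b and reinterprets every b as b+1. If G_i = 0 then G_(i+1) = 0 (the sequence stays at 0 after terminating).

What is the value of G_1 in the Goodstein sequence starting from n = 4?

4

G_0=4  [base 3] 3 + 1  →[3↦4]→  4 + 1 = 5  −1 ⇒ G_1=4
G_1=4  [base 4] 4  →[4↦5]→  5 = 5  −1 ⇒ G_2=4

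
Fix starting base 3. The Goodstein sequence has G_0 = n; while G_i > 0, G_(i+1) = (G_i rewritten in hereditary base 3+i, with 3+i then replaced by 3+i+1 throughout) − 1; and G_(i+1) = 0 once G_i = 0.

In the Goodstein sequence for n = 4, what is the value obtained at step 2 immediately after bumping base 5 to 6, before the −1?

4

4 —HB3→ 3 + 1 —bump→ 4 + 1 = 5 —(−1)→ 4
4 —HB4→ 4 —bump→ 5 = 5 —(−1)→ 4
4 —HB5→ 4 —bump→ 4 = 4 —(−1)→ 3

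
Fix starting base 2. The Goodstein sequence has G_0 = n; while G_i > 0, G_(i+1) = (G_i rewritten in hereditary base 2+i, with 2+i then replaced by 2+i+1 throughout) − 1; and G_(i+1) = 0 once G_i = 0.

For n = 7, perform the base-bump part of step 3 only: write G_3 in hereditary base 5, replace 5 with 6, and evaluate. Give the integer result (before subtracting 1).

step 0: 7 = 2^2 + 2 + 1; sub 3 for 2: 3^3 + 3 + 1; = 31; G_1 = 31−1 = 30
step 1: 30 = 3^3 + 3; sub 4 for 3: 4^4 + 4; = 260; G_2 = 260−1 = 259
step 2: 259 = 4^4 + 3; sub 5 for 4: 5^5 + 3; = 3128; G_3 = 3128−1 = 3127
step 3: 3127 = 5^5 + 2; sub 6 for 5: 6^6 + 2; = 46658; G_4 = 46658−1 = 46657

46658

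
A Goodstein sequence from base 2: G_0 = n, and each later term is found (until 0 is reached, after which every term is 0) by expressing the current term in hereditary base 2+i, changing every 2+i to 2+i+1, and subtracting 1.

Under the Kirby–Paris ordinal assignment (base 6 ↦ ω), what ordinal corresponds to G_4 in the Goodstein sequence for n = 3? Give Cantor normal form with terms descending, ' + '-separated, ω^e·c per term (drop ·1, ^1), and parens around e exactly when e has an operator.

1

(0) 3|_2 = 2 + 1 ↦ 3 + 1|_3 = 4 ⇒ 3
(1) 3|_3 = 3 ↦ 4|_4 = 4 ⇒ 3
(2) 3|_4 = 3 ↦ 3|_5 = 3 ⇒ 2
(3) 2|_5 = 2 ↦ 2|_6 = 2 ⇒ 1
(4) 1|_6 = 1 ↦ 1|_7 = 1 ⇒ 0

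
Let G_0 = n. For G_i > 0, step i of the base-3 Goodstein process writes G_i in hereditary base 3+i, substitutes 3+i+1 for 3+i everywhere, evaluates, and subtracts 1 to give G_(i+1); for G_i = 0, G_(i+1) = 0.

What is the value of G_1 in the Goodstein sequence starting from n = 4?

4

i=0: 4 = 3 + 1 (b=3); 3→4: 4 + 1 = 5; 5−1 = 4
i=1: 4 = 4 (b=4); 4→5: 5 = 5; 5−1 = 4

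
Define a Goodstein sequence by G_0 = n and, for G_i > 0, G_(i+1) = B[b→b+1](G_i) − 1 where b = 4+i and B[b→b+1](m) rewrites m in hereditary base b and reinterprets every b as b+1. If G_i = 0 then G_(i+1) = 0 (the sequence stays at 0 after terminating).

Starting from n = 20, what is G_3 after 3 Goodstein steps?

G_0=20  [base 4] 4^2 + 4  →[4↦5]→  5^2 + 5 = 30  −1 ⇒ G_1=29
G_1=29  [base 5] 5^2 + 4  →[5↦6]→  6^2 + 4 = 40  −1 ⇒ G_2=39
G_2=39  [base 6] 6^2 + 3  →[6↦7]→  7^2 + 3 = 52  −1 ⇒ G_3=51
G_3=51  [base 7] 7^2 + 2  →[7↦8]→  8^2 + 2 = 66  −1 ⇒ G_4=65

51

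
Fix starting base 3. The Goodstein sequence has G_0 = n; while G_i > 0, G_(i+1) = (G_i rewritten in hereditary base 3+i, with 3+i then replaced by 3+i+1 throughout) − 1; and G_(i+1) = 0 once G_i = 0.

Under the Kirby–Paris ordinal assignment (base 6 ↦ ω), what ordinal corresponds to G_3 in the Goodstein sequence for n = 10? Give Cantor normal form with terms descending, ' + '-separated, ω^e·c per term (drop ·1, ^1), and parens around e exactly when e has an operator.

ω·4 + 3

i=0: 10 = 3^2 + 1 (b=3); 3→4: 4^2 + 1 = 17; 17−1 = 16
i=1: 16 = 4^2 (b=4); 4→5: 5^2 = 25; 25−1 = 24
i=2: 24 = 4·5 + 4 (b=5); 5→6: 4·6 + 4 = 28; 28−1 = 27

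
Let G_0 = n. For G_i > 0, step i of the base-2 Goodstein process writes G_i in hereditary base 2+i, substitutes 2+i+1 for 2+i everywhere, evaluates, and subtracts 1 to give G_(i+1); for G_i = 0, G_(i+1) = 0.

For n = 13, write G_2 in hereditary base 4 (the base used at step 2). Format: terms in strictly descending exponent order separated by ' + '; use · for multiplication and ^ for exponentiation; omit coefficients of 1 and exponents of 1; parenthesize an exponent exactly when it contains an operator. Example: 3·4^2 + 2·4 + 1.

4^(4 + 1) + 3·4^3 + 3·4^2 + 3·4 + 3

G_0 = 13. HB_2(13) = 2^(2 + 1) + 2^2 + 1. Bump = 109. G_1 = 108.
G_1 = 108. HB_3(108) = 3^(3 + 1) + 3^3. Bump = 1280. G_2 = 1279.
G_2 = 1279. HB_4(1279) = 4^(4 + 1) + 3·4^3 + 3·4^2 + 3·4 + 3. Bump = 16093. G_3 = 16092.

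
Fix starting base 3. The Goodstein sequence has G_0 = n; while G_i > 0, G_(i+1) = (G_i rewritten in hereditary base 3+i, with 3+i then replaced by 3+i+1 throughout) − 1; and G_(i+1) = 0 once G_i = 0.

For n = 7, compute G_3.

[0] 7 ≡ 2·3 + 1 (base 3). Lift 4: 9. −1: 8.
[1] 8 ≡ 2·4 (base 4). Lift 5: 10. −1: 9.
[2] 9 ≡ 5 + 4 (base 5). Lift 6: 10. −1: 9.
[3] 9 ≡ 6 + 3 (base 6). Lift 7: 10. −1: 9.

9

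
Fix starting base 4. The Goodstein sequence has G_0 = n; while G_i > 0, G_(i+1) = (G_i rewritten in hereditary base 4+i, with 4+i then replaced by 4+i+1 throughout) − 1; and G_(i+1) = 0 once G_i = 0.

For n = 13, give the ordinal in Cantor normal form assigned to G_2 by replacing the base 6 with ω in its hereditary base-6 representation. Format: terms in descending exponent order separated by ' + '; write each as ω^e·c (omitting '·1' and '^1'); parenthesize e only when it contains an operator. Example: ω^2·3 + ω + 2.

13 —HB4→ 3·4 + 1 —bump→ 3·5 + 1 = 16 —(−1)→ 15
15 —HB5→ 3·5 —bump→ 3·6 = 18 —(−1)→ 17
17 —HB6→ 2·6 + 5 —bump→ 2·7 + 5 = 19 —(−1)→ 18

ω·2 + 5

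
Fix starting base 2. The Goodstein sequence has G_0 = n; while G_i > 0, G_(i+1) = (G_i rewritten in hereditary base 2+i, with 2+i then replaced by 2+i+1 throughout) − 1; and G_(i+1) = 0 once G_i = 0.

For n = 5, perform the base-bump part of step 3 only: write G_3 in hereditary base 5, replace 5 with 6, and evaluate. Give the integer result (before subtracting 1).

776

step 0: 5 = 2^2 + 1; sub 3 for 2: 3^3 + 1; = 28; G_1 = 28−1 = 27
step 1: 27 = 3^3; sub 4 for 3: 4^4; = 256; G_2 = 256−1 = 255
step 2: 255 = 3·4^3 + 3·4^2 + 3·4 + 3; sub 5 for 4: 3·5^3 + 3·5^2 + 3·5 + 3; = 468; G_3 = 468−1 = 467
step 3: 467 = 3·5^3 + 3·5^2 + 3·5 + 2; sub 6 for 5: 3·6^3 + 3·6^2 + 3·6 + 2; = 776; G_4 = 776−1 = 775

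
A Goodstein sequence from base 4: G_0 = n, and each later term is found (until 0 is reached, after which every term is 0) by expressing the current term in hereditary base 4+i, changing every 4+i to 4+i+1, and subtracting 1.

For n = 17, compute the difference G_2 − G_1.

10

G_0 = 17. HB_4(17) = 4^2 + 1. Bump = 26. G_1 = 25.
G_1 = 25. HB_5(25) = 5^2. Bump = 36. G_2 = 35.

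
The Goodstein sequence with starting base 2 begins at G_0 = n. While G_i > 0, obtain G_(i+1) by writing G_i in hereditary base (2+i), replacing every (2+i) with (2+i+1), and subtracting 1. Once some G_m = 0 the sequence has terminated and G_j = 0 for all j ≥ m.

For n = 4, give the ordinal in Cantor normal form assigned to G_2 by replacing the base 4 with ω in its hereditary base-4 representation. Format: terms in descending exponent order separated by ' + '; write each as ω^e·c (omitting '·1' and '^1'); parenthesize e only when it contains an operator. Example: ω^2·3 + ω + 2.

ω^2·2 + ω·2 + 1

[0] 4 ≡ 2^2 (base 2). Lift 3: 27. −1: 26.
[1] 26 ≡ 2·3^2 + 2·3 + 2 (base 3). Lift 4: 42. −1: 41.
[2] 41 ≡ 2·4^2 + 2·4 + 1 (base 4). Lift 5: 61. −1: 60.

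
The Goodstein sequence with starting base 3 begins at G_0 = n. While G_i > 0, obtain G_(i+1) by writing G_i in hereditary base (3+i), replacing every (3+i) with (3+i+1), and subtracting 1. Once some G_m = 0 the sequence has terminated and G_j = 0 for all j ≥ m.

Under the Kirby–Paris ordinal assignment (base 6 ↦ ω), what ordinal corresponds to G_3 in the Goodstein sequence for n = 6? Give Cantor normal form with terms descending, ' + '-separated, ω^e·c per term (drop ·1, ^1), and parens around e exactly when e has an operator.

(0) 6|_3 = 2·3 ↦ 2·4|_4 = 8 ⇒ 7
(1) 7|_4 = 4 + 3 ↦ 5 + 3|_5 = 8 ⇒ 7
(2) 7|_5 = 5 + 2 ↦ 6 + 2|_6 = 8 ⇒ 7
(3) 7|_6 = 6 + 1 ↦ 7 + 1|_7 = 8 ⇒ 7

ω + 1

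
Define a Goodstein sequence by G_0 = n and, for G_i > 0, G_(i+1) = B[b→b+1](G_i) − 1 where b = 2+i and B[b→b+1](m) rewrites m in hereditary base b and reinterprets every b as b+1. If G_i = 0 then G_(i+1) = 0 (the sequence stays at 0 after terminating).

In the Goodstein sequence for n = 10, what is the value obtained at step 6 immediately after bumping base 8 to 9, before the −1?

1937434593

i=0: 10 = 2^(2 + 1) + 2 (b=2); 2→3: 3^(3 + 1) + 3 = 84; 84−1 = 83
i=1: 83 = 3^(3 + 1) + 2 (b=3); 3→4: 4^(4 + 1) + 2 = 1026; 1026−1 = 1025
i=2: 1025 = 4^(4 + 1) + 1 (b=4); 4→5: 5^(5 + 1) + 1 = 15626; 15626−1 = 15625
i=3: 15625 = 5^(5 + 1) (b=5); 5→6: 6^(6 + 1) = 279936; 279936−1 = 279935
i=4: 279935 = 5·6^6 + 5·6^5 + 5·6^4 + 5·6^3 + 5·6^2 + 5·6 + 5 (b=6); 6→7: 5·7^7 + 5·7^5 + 5·7^4 + 5·7^3 + 5·7^2 + 5·7 + 5 = 4215755; 4215755−1 = 4215754
i=5: 4215754 = 5·7^7 + 5·7^5 + 5·7^4 + 5·7^3 + 5·7^2 + 5·7 + 4 (b=7); 7→8: 5·8^8 + 5·8^5 + 5·8^4 + 5·8^3 + 5·8^2 + 5·8 + 4 = 84073324; 84073324−1 = 84073323
i=6: 84073323 = 5·8^8 + 5·8^5 + 5·8^4 + 5·8^3 + 5·8^2 + 5·8 + 3 (b=8); 8→9: 5·9^9 + 5·9^5 + 5·9^4 + 5·9^3 + 5·9^2 + 5·9 + 3 = 1937434593; 1937434593−1 = 1937434592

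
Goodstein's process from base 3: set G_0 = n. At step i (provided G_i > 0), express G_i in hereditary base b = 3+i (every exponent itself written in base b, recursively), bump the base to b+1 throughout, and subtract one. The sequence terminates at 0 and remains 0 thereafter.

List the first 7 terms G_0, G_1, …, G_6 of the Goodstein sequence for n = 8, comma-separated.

8, 9, 10, 11, 11, 11, 11

(0) 8|_3 = 2·3 + 2 ↦ 2·4 + 2|_4 = 10 ⇒ 9
(1) 9|_4 = 2·4 + 1 ↦ 2·5 + 1|_5 = 11 ⇒ 10
(2) 10|_5 = 2·5 ↦ 2·6|_6 = 12 ⇒ 11
(3) 11|_6 = 6 + 5 ↦ 7 + 5|_7 = 12 ⇒ 11
(4) 11|_7 = 7 + 4 ↦ 8 + 4|_8 = 12 ⇒ 11
(5) 11|_8 = 8 + 3 ↦ 9 + 3|_9 = 12 ⇒ 11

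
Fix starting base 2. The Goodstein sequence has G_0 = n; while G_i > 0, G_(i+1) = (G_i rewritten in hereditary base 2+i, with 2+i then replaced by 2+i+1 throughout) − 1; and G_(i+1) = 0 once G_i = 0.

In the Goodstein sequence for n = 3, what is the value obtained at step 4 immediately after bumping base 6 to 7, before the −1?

1

[0] 3 ≡ 2 + 1 (base 2). Lift 3: 4. −1: 3.
[1] 3 ≡ 3 (base 3). Lift 4: 4. −1: 3.
[2] 3 ≡ 3 (base 4). Lift 5: 3. −1: 2.
[3] 2 ≡ 2 (base 5). Lift 6: 2. −1: 1.
[4] 1 ≡ 1 (base 6). Lift 7: 1. −1: 0.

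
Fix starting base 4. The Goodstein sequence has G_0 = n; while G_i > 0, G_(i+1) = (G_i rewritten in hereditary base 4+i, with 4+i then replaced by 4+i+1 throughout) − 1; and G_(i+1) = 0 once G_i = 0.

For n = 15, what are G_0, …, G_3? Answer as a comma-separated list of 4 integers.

step 0: 15 = 3·4 + 3; sub 5 for 4: 3·5 + 3; = 18; G_1 = 18−1 = 17
step 1: 17 = 3·5 + 2; sub 6 for 5: 3·6 + 2; = 20; G_2 = 20−1 = 19
step 2: 19 = 3·6 + 1; sub 7 for 6: 3·7 + 1; = 22; G_3 = 22−1 = 21

15, 17, 19, 21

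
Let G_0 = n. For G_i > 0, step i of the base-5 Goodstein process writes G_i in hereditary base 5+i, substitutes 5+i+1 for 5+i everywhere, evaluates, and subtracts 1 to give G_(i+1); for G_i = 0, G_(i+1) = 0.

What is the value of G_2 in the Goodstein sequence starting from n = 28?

50

G_0=28  [base 5] 5^2 + 3  →[5↦6]→  6^2 + 3 = 39  −1 ⇒ G_1=38
G_1=38  [base 6] 6^2 + 2  →[6↦7]→  7^2 + 2 = 51  −1 ⇒ G_2=50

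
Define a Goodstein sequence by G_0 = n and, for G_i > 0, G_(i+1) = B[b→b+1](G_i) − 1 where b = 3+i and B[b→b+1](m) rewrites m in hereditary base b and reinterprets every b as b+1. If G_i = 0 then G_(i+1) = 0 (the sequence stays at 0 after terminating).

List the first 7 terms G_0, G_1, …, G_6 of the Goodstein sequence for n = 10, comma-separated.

10, 16, 24, 27, 30, 33, 36

G_0=10  [base 3] 3^2 + 1  →[3↦4]→  4^2 + 1 = 17  −1 ⇒ G_1=16
G_1=16  [base 4] 4^2  →[4↦5]→  5^2 = 25  −1 ⇒ G_2=24
G_2=24  [base 5] 4·5 + 4  →[5↦6]→  4·6 + 4 = 28  −1 ⇒ G_3=27
G_3=27  [base 6] 4·6 + 3  →[6↦7]→  4·7 + 3 = 31  −1 ⇒ G_4=30
G_4=30  [base 7] 4·7 + 2  →[7↦8]→  4·8 + 2 = 34  −1 ⇒ G_5=33
G_5=33  [base 8] 4·8 + 1  →[8↦9]→  4·9 + 1 = 37  −1 ⇒ G_6=36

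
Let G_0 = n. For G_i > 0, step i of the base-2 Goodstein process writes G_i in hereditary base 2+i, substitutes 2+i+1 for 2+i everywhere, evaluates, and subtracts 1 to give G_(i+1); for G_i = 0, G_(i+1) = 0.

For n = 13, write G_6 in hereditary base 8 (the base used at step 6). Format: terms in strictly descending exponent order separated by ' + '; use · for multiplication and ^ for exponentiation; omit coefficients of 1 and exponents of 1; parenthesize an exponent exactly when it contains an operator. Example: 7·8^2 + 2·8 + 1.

8^(8 + 1) + 3·8^3 + 3·8^2 + 2·8 + 7

i=0: 13 = 2^(2 + 1) + 2^2 + 1 (b=2); 2→3: 3^(3 + 1) + 3^3 + 1 = 109; 109−1 = 108
i=1: 108 = 3^(3 + 1) + 3^3 (b=3); 3→4: 4^(4 + 1) + 4^4 = 1280; 1280−1 = 1279
i=2: 1279 = 4^(4 + 1) + 3·4^3 + 3·4^2 + 3·4 + 3 (b=4); 4→5: 5^(5 + 1) + 3·5^3 + 3·5^2 + 3·5 + 3 = 16093; 16093−1 = 16092
i=3: 16092 = 5^(5 + 1) + 3·5^3 + 3·5^2 + 3·5 + 2 (b=5); 5→6: 6^(6 + 1) + 3·6^3 + 3·6^2 + 3·6 + 2 = 280712; 280712−1 = 280711
i=4: 280711 = 6^(6 + 1) + 3·6^3 + 3·6^2 + 3·6 + 1 (b=6); 6→7: 7^(7 + 1) + 3·7^3 + 3·7^2 + 3·7 + 1 = 5765999; 5765999−1 = 5765998
i=5: 5765998 = 7^(7 + 1) + 3·7^3 + 3·7^2 + 3·7 (b=7); 7→8: 8^(8 + 1) + 3·8^3 + 3·8^2 + 3·8 = 134219480; 134219480−1 = 134219479
i=6: 134219479 = 8^(8 + 1) + 3·8^3 + 3·8^2 + 2·8 + 7 (b=8); 8→9: 9^(9 + 1) + 3·9^3 + 3·9^2 + 2·9 + 7 = 3486786856; 3486786856−1 = 3486786855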